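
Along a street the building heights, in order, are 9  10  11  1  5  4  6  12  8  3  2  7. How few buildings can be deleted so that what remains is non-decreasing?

8

Fewest deletions = n − (longest non-decreasing subsequence).
Patience tails:
9 → extends → [9]
10 → extends → [9, 10]
11 → extends → [9, 10, 11]
1 → replaces 9 → [1, 10, 11]
5 → replaces 10 → [1, 5, 11]
4 → replaces 5 → [1, 4, 11]
6 → replaces 11 → [1, 4, 6]
12 → extends → [1, 4, 6, 12]
8 → replaces 12 → [1, 4, 6, 8]
3 → replaces 4 → [1, 3, 6, 8]
2 → replaces 3 → [1, 2, 6, 8]
7 → replaces 8 → [1, 2, 6, 7]
Longest non-decreasing subsequence has length 4, so deletions = 12 − 4 = 8.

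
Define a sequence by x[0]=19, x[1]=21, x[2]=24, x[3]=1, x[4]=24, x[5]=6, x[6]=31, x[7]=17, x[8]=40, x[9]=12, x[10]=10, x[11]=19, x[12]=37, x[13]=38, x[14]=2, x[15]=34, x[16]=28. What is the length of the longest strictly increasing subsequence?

6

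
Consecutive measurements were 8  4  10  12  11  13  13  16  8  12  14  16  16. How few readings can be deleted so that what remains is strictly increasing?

Fewest deletions = n − (longest strictly increasing subsequence).
Patience tails:
8 → extends → [8]
4 → replaces 8 → [4]
10 → extends → [4, 10]
12 → extends → [4, 10, 12]
11 → replaces 12 → [4, 10, 11]
13 → extends → [4, 10, 11, 13]
13 → already a tail → [4, 10, 11, 13]
16 → extends → [4, 10, 11, 13, 16]
8 → replaces 10 → [4, 8, 11, 13, 16]
12 → replaces 13 → [4, 8, 11, 12, 16]
14 → replaces 16 → [4, 8, 11, 12, 14]
16 → extends → [4, 8, 11, 12, 14, 16]
16 → already a tail → [4, 8, 11, 12, 14, 16]
Longest strictly increasing subsequence has length 6, so deletions = 13 − 6 = 7.

7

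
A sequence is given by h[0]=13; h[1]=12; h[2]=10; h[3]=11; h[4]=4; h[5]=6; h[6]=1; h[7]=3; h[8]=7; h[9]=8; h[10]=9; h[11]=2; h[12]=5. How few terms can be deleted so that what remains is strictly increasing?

8

Fewest deletions = n − (longest strictly increasing subsequence).
Patience tails:
13 → extends → [13]
12 → replaces 13 → [12]
10 → replaces 12 → [10]
11 → extends → [10, 11]
4 → replaces 10 → [4, 11]
6 → replaces 11 → [4, 6]
1 → replaces 4 → [1, 6]
3 → replaces 6 → [1, 3]
7 → extends → [1, 3, 7]
8 → extends → [1, 3, 7, 8]
9 → extends → [1, 3, 7, 8, 9]
2 → replaces 3 → [1, 2, 7, 8, 9]
5 → replaces 7 → [1, 2, 5, 8, 9]
Longest strictly increasing subsequence has length 5, so deletions = 13 − 5 = 8.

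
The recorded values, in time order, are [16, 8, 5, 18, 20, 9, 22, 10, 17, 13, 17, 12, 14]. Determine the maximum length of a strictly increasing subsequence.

Let dp[i] be the length of the longest such subsequence ending at index i:
i:      1  2  3  4  5  6  7  8  9 10 11 12 13
a[i]:  16  8  5 18 20  9 22 10 17 13 17 12 14
dp:     1  1  1  2  3  2  4  3  4  4  5  4  5
Maximum dp value is 5.

5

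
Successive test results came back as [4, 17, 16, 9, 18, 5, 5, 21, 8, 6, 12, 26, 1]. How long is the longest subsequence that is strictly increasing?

5

Track the smallest tail for each achievable length (strict):
4 → extends → [4]
17 → extends → [4, 17]
16 → replaces 17 → [4, 16]
9 → replaces 16 → [4, 9]
18 → extends → [4, 9, 18]
5 → replaces 9 → [4, 5, 18]
5 → already a tail → [4, 5, 18]
21 → extends → [4, 5, 18, 21]
8 → replaces 18 → [4, 5, 8, 21]
6 → replaces 8 → [4, 5, 6, 21]
12 → replaces 21 → [4, 5, 6, 12]
26 → extends → [4, 5, 6, 12, 26]
1 → replaces 4 → [1, 5, 6, 12, 26]
Five tails, so the longest strictly increasing subsequence has length 5 (e.g. 4, 17, 18, 21, 26).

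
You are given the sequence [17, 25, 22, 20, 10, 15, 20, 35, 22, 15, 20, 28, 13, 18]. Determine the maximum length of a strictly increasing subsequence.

5

Let dp[i] be the length of the longest such subsequence ending at index i:
i:      1  2  3  4  5  6  7  8  9 10 11 12 13 14
a[i]:  17 25 22 20 10 15 20 35 22 15 20 28 13 18
dp:     1  2  2  2  1  2  3  4  4  2  3  5  2  3
Maximum dp value is 5.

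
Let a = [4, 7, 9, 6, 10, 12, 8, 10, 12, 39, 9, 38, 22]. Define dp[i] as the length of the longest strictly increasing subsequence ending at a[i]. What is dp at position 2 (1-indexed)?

dp[i] = 1 + max{dp[j] : j<i, a[j]<a[i]} (or 1 if no such j):
i:      1  2  3  4  5  6  7  8  9 10 11 12 13
a[i]:   4  7  9  6 10 12  8 10 12 39  9 38 22
dp:     1  2  3  2  4  5  3  4  5  6  4  6  6
At index 2 the value is 2.

2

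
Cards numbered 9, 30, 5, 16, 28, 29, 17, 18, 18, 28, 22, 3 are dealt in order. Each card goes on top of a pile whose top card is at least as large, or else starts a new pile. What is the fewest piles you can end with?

5

Place each on the leftmost legal pile:
9 → new pile 1 (tops now [9])
30 → new pile 2 (tops now [9, 30])
5 → pile 1 (tops now [5, 30])
16 → pile 2 (tops now [5, 16])
28 → new pile 3 (tops now [5, 16, 28])
29 → new pile 4 (tops now [5, 16, 28, 29])
17 → pile 3 (tops now [5, 16, 17, 29])
18 → pile 4 (tops now [5, 16, 17, 18])
18 → pile 4 (tops now [5, 16, 17, 18])
28 → new pile 5 (tops now [5, 16, 17, 18, 28])
22 → pile 5 (tops now [5, 16, 17, 18, 22])
3 → pile 1 (tops now [3, 16, 17, 18, 22])
Five piles.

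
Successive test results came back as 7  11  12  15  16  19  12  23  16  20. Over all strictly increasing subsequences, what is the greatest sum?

103

Let S[i] be the best sum of a strictly increasing subsequence ending at i:
i:       1   2   3   4   5   6   7   8   9  10
a[i]:    7  11  12  15  16  19  12  23  16  20
S:       7  18  30  45  61  80  30 103  61 100
Maximum is 103 (e.g. 7 + 11 + 12 + 15 + 16 + 19 + 23).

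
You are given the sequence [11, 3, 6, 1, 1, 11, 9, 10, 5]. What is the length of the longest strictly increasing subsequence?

4

Track the smallest tail for each achievable length (strict):
11 → extends → [11]
3 → replaces 11 → [3]
6 → extends → [3, 6]
1 → replaces 3 → [1, 6]
1 → already a tail → [1, 6]
11 → extends → [1, 6, 11]
9 → replaces 11 → [1, 6, 9]
10 → extends → [1, 6, 9, 10]
5 → replaces 6 → [1, 5, 9, 10]
Four tails, so the longest strictly increasing subsequence has length 4 (e.g. 3, 6, 9, 10).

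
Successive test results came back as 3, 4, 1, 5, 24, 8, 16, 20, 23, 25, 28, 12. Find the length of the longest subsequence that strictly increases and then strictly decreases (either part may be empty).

inc[i] = longest strictly increasing subsequence ending at i; dec[i] = longest strictly decreasing subsequence starting at i:
i:      1  2  3  4  5  6  7  8  9 10 11 12
a[i]:   3  4  1  5 24  8 16 20 23 25 28 12
inc:    1  2  1  3  4  4  5  6  7  8  9  5
dec:    2  2  1  1  3  1  2  2  2  2  2  1
Best peak at i=11 (value 28): inc=9, dec=2, length 9+2−1 = 10.

10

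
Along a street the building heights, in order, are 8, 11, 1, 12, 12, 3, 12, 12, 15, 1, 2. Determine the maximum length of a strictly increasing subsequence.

Track the smallest tail for each achievable length (strict):
8 → extends → [8]
11 → extends → [8, 11]
1 → replaces 8 → [1, 11]
12 → extends → [1, 11, 12]
12 → already a tail → [1, 11, 12]
3 → replaces 11 → [1, 3, 12]
12 → already a tail → [1, 3, 12]
12 → already a tail → [1, 3, 12]
15 → extends → [1, 3, 12, 15]
1 → already a tail → [1, 3, 12, 15]
2 → replaces 3 → [1, 2, 12, 15]
Four tails, so the longest strictly increasing subsequence has length 4 (e.g. 8, 11, 12, 15).

4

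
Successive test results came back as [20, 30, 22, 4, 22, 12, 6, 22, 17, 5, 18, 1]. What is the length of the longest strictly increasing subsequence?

Let dp[i] be the length of the longest such subsequence ending at index i:
i:      1  2  3  4  5  6  7  8  9 10 11 12
a[i]:  20 30 22  4 22 12  6 22 17  5 18  1
dp:     1  2  2  1  2  2  2  3  3  2  4  1
Maximum dp value is 4.

4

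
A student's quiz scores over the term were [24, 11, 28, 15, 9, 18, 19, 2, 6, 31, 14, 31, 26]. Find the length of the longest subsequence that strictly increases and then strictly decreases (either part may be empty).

inc[i] = longest strictly increasing subsequence ending at i; dec[i] = longest strictly decreasing subsequence starting at i:
i:      1  2  3  4  5  6  7  8  9 10 11 12 13
a[i]:  24 11 28 15  9 18 19  2  6 31 14 31 26
inc:    1  1  2  2  1  3  4  1  2  5  3  5  5
dec:    4  3  4  3  2  2  2  1  1  2  1  2  1
Best peak at i=10 (value 31): inc=5, dec=2, length 5+2−1 = 6.

6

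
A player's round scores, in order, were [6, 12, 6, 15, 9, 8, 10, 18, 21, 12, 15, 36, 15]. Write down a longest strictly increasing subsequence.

Patience tails give the LIS length; then backtrack through the dp parents:
6 → extends → [6]
12 → extends → [6, 12]
6 → already a tail → [6, 12]
15 → extends → [6, 12, 15]
9 → replaces 12 → [6, 9, 15]
8 → replaces 9 → [6, 8, 15]
10 → replaces 15 → [6, 8, 10]
18 → extends → [6, 8, 10, 18]
21 → extends → [6, 8, 10, 18, 21]
12 → replaces 18 → [6, 8, 10, 12, 21]
15 → replaces 21 → [6, 8, 10, 12, 15]
36 → extends → [6, 8, 10, 12, 15, 36]
15 → already a tail → [6, 8, 10, 12, 15, 36]
Length 6; one witness is 6, 12, 15, 18, 21, 36.

6, 12, 15, 18, 21, 36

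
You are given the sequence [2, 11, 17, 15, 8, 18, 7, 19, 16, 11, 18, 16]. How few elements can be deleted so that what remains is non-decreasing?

7

Fewest deletions = n − (longest non-decreasing subsequence).
Patience tails:
2 → extends → [2]
11 → extends → [2, 11]
17 → extends → [2, 11, 17]
15 → replaces 17 → [2, 11, 15]
8 → replaces 11 → [2, 8, 15]
18 → extends → [2, 8, 15, 18]
7 → replaces 8 → [2, 7, 15, 18]
19 → extends → [2, 7, 15, 18, 19]
16 → replaces 18 → [2, 7, 15, 16, 19]
11 → replaces 15 → [2, 7, 11, 16, 19]
18 → replaces 19 → [2, 7, 11, 16, 18]
16 → replaces 18 → [2, 7, 11, 16, 16]
Longest non-decreasing subsequence has length 5, so deletions = 12 − 5 = 7.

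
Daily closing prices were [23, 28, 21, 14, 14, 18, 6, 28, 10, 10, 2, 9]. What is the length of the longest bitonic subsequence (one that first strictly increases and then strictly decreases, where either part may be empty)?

6

inc[i] = longest strictly increasing subsequence ending at i; dec[i] = longest strictly decreasing subsequence starting at i:
i:      1  2  3  4  5  6  7  8  9 10 11 12
a[i]:  23 28 21 14 14 18  6 28 10 10  2  9
inc:    1  2  1  1  1  2  1  3  2  2  1  2
dec:    5  5  4  3  3  3  2  3  2  2  1  1
Best peak at i=2 (value 28): inc=2, dec=5, length 2+5−1 = 6.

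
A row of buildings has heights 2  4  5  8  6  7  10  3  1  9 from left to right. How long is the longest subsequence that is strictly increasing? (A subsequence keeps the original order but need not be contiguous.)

6

Track the smallest tail for each achievable length (strict):
2 → extends → [2]
4 → extends → [2, 4]
5 → extends → [2, 4, 5]
8 → extends → [2, 4, 5, 8]
6 → replaces 8 → [2, 4, 5, 6]
7 → extends → [2, 4, 5, 6, 7]
10 → extends → [2, 4, 5, 6, 7, 10]
3 → replaces 4 → [2, 3, 5, 6, 7, 10]
1 → replaces 2 → [1, 3, 5, 6, 7, 10]
9 → replaces 10 → [1, 3, 5, 6, 7, 9]
Six tails, so the longest strictly increasing subsequence has length 6 (e.g. 2, 4, 5, 6, 7, 10).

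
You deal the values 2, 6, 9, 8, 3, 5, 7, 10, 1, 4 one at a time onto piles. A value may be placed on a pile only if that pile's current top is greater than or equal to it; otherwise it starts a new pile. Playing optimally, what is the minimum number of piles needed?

The minimum number of non-increasing subsequences covering a sequence equals the length of its longest strictly increasing subsequence.
LIS length is 5 (e.g. 2, 3, 5, 7, 10), so 5 piles are needed.

5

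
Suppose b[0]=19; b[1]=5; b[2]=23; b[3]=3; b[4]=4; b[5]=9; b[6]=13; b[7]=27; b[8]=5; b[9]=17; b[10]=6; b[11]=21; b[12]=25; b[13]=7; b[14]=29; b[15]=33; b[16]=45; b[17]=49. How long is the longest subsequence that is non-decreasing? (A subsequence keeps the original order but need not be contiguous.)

Track the smallest tail for each achievable length (allowing ties):
19 → extends → [19]
5 → replaces 19 → [5]
23 → extends → [5, 23]
3 → replaces 5 → [3, 23]
4 → replaces 23 → [3, 4]
9 → extends → [3, 4, 9]
13 → extends → [3, 4, 9, 13]
27 → extends → [3, 4, 9, 13, 27]
5 → replaces 9 → [3, 4, 5, 13, 27]
17 → replaces 27 → [3, 4, 5, 13, 17]
6 → replaces 13 → [3, 4, 5, 6, 17]
21 → extends → [3, 4, 5, 6, 17, 21]
25 → extends → [3, 4, 5, 6, 17, 21, 25]
7 → replaces 17 → [3, 4, 5, 6, 7, 21, 25]
29 → extends → [3, 4, 5, 6, 7, 21, 25, 29]
33 → extends → [3, 4, 5, 6, 7, 21, 25, 29, 33]
45 → extends → [3, 4, 5, 6, 7, 21, 25, 29, 33, 45]
49 → extends → [3, 4, 5, 6, 7, 21, 25, 29, 33, 45, 49]
Eleven tails, so the longest non-decreasing subsequence has length 11 (e.g. 3, 4, 9, 13, 17, 21, 25, 29, 33, 45, 49).

11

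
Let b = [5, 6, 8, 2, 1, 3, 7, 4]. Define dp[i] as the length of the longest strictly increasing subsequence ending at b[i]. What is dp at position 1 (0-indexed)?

2

dp[i] = 1 + max{dp[j] : j<i, b[j]<b[i]} (or 1 if no such j):
i:     0 1 2 3 4 5 6 7
b[i]:  5 6 8 2 1 3 7 4
dp:    1 2 3 1 1 2 3 3
At index 1 the value is 2.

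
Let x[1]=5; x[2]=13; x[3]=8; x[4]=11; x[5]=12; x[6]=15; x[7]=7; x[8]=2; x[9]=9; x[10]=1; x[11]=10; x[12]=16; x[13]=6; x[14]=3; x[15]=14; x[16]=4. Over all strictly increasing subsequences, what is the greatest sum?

Let S[i] be the best sum of a strictly increasing subsequence ending at i:
i:      1  2  3  4  5  6  7  8  9 10 11 12 13 14 15 16
x[i]:   5 13  8 11 12 15  7  2  9  1 10 16  6  3 14  4
S:      5 18 13 24 36 51 12  2 22  1 32 67 11  5 50  9
Maximum is 67 (e.g. 5 + 8 + 11 + 12 + 15 + 16).

67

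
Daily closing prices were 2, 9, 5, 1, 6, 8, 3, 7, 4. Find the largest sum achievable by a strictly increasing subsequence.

21

Let S[i] be the best sum of a strictly increasing subsequence ending at i:
i:      1  2  3  4  5  6  7  8  9
a[i]:   2  9  5  1  6  8  3  7  4
S:      2 11  7  1 13 21  5 20  9
Maximum is 21 (e.g. 2 + 5 + 6 + 8).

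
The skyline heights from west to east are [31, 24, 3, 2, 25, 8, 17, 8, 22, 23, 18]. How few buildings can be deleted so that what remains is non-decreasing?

Fewest deletions = n − (longest non-decreasing subsequence).
Patience tails:
31 → extends → [31]
24 → replaces 31 → [24]
3 → replaces 24 → [3]
2 → replaces 3 → [2]
25 → extends → [2, 25]
8 → replaces 25 → [2, 8]
17 → extends → [2, 8, 17]
8 → replaces 17 → [2, 8, 8]
22 → extends → [2, 8, 8, 22]
23 → extends → [2, 8, 8, 22, 23]
18 → replaces 22 → [2, 8, 8, 18, 23]
Longest non-decreasing subsequence has length 5, so deletions = 11 − 5 = 6.

6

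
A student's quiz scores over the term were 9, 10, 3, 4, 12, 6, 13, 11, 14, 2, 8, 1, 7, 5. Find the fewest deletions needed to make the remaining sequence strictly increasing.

9

Fewest deletions = n − (longest strictly increasing subsequence).
Patience tails:
9 → extends → [9]
10 → extends → [9, 10]
3 → replaces 9 → [3, 10]
4 → replaces 10 → [3, 4]
12 → extends → [3, 4, 12]
6 → replaces 12 → [3, 4, 6]
13 → extends → [3, 4, 6, 13]
11 → replaces 13 → [3, 4, 6, 11]
14 → extends → [3, 4, 6, 11, 14]
2 → replaces 3 → [2, 4, 6, 11, 14]
8 → replaces 11 → [2, 4, 6, 8, 14]
1 → replaces 2 → [1, 4, 6, 8, 14]
7 → replaces 8 → [1, 4, 6, 7, 14]
5 → replaces 6 → [1, 4, 5, 7, 14]
Longest strictly increasing subsequence has length 5, so deletions = 14 − 5 = 9.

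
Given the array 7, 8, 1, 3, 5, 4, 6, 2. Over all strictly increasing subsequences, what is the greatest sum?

15

Let S[i] be the best sum of a strictly increasing subsequence ending at i:
i:      1  2  3  4  5  6  7  8
a[i]:   7  8  1  3  5  4  6  2
S:      7 15  1  4  9  8 15  3
Maximum is 15 (e.g. 7 + 8).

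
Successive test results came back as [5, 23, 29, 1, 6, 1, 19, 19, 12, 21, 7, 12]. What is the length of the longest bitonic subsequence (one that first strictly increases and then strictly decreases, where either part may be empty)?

6

inc[i] = longest strictly increasing subsequence ending at i; dec[i] = longest strictly decreasing subsequence starting at i:
i:      1  2  3  4  5  6  7  8  9 10 11 12
a[i]:   5 23 29  1  6  1 19 19 12 21  7 12
inc:    1  2  3  1  2  1  3  3  3  4  3  4
dec:    2  4  4  1  2  1  3  3  2  2  1  1
Best peak at i=3 (value 29): inc=3, dec=4, length 3+4−1 = 6.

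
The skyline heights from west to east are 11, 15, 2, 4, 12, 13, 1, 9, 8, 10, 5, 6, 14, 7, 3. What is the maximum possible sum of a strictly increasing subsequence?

50

Let S[i] be the best sum of a strictly increasing subsequence ending at i:
i:      1  2  3  4  5  6  7  8  9 10 11 12 13 14 15
a[i]:  11 15  2  4 12 13  1  9  8 10  5  6 14  7  3
S:     11 26  2  6 23 36  1 15 14 25 11 17 50 24  5
Maximum is 50 (e.g. 11 + 12 + 13 + 14).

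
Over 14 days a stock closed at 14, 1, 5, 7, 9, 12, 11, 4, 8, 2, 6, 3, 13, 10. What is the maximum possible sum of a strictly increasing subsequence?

47

Let S[i] be the best sum of a strictly increasing subsequence ending at i:
i:      1  2  3  4  5  6  7  8  9 10 11 12 13 14
a[i]:  14  1  5  7  9 12 11  4  8  2  6  3 13 10
S:     14  1  6 13 22 34 33  5 21  3 12  6 47 32
Maximum is 47 (e.g. 1 + 5 + 7 + 9 + 12 + 13).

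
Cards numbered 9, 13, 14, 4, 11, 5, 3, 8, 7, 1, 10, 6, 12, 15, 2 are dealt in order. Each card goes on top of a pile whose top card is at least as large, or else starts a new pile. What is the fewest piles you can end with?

The minimum number of non-increasing subsequences covering a sequence equals the length of its longest strictly increasing subsequence.
LIS length is 6 (e.g. 4, 5, 8, 10, 12, 15), so 6 piles are needed.

6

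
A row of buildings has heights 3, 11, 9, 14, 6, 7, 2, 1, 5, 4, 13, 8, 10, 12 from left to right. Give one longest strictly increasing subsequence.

3, 6, 7, 8, 10, 12

Patience tails give the LIS length; then backtrack through the dp parents:
3 → extends → [3]
11 → extends → [3, 11]
9 → replaces 11 → [3, 9]
14 → extends → [3, 9, 14]
6 → replaces 9 → [3, 6, 14]
7 → replaces 14 → [3, 6, 7]
2 → replaces 3 → [2, 6, 7]
1 → replaces 2 → [1, 6, 7]
5 → replaces 6 → [1, 5, 7]
4 → replaces 5 → [1, 4, 7]
13 → extends → [1, 4, 7, 13]
8 → replaces 13 → [1, 4, 7, 8]
10 → extends → [1, 4, 7, 8, 10]
12 → extends → [1, 4, 7, 8, 10, 12]
Length 6; one witness is 3, 6, 7, 8, 10, 12.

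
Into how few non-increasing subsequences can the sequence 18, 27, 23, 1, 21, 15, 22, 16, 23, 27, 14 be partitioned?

The minimum number of non-increasing subsequences covering a sequence equals the length of its longest strictly increasing subsequence.
LIS length is 5 (e.g. 18, 21, 22, 23, 27), so 5 piles are needed.

5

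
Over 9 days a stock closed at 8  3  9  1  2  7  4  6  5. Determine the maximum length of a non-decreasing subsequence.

4

Let dp[i] be the length of the longest such subsequence ending at index i:
i:     1 2 3 4 5 6 7 8 9
a[i]:  8 3 9 1 2 7 4 6 5
dp:    1 1 2 1 2 3 3 4 4
Maximum dp value is 4.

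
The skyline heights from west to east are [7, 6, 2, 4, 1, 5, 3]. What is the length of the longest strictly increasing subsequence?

3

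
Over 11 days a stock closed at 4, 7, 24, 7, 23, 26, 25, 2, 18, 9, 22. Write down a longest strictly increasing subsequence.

4, 7, 24, 26

Patience tails give the LIS length; then backtrack through the dp parents:
4 → extends → [4]
7 → extends → [4, 7]
24 → extends → [4, 7, 24]
7 → already a tail → [4, 7, 24]
23 → replaces 24 → [4, 7, 23]
26 → extends → [4, 7, 23, 26]
25 → replaces 26 → [4, 7, 23, 25]
2 → replaces 4 → [2, 7, 23, 25]
18 → replaces 23 → [2, 7, 18, 25]
9 → replaces 18 → [2, 7, 9, 25]
22 → replaces 25 → [2, 7, 9, 22]
Length 4; one witness is 4, 7, 24, 26.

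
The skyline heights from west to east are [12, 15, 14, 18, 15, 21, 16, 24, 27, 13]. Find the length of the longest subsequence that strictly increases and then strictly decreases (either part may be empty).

7

inc[i] = longest strictly increasing subsequence ending at i; dec[i] = longest strictly decreasing subsequence starting at i:
i:      1  2  3  4  5  6  7  8  9 10
a[i]:  12 15 14 18 15 21 16 24 27 13
inc:    1  2  2  3  3  4  4  5  6  2
dec:    1  3  2  3  2  3  2  2  2  1
Best peak at i=9 (value 27): inc=6, dec=2, length 6+2−1 = 7.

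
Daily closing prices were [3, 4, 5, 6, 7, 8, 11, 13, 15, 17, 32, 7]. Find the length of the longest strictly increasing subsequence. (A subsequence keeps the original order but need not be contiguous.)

Track the smallest tail for each achievable length (strict):
3 → extends → [3]
4 → extends → [3, 4]
5 → extends → [3, 4, 5]
6 → extends → [3, 4, 5, 6]
7 → extends → [3, 4, 5, 6, 7]
8 → extends → [3, 4, 5, 6, 7, 8]
11 → extends → [3, 4, 5, 6, 7, 8, 11]
13 → extends → [3, 4, 5, 6, 7, 8, 11, 13]
15 → extends → [3, 4, 5, 6, 7, 8, 11, 13, 15]
17 → extends → [3, 4, 5, 6, 7, 8, 11, 13, 15, 17]
32 → extends → [3, 4, 5, 6, 7, 8, 11, 13, 15, 17, 32]
7 → already a tail → [3, 4, 5, 6, 7, 8, 11, 13, 15, 17, 32]
Eleven tails, so the longest strictly increasing subsequence has length 11 (e.g. 3, 4, 5, 6, 7, 8, 11, 13, 15, 17, 32).

11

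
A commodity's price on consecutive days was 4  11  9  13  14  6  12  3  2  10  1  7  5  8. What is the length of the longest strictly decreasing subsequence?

6

Let dp[i] be the longest strictly decreasing subsequence ending at i:
i:      1  2  3  4  5  6  7  8  9 10 11 12 13 14
a[i]:   4 11  9 13 14  6 12  3  2 10  1  7  5  8
dp:     1  1  2  1  1  3  2  4  5  3  6  4  5  4
Maximum is 6.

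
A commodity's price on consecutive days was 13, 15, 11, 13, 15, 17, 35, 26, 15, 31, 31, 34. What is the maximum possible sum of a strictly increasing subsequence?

Let S[i] be the best sum of a strictly increasing subsequence ending at i:
i:       1   2   3   4   5   6   7   8   9  10  11  12
a[i]:   13  15  11  13  15  17  35  26  15  31  31  34
S:      13  28  11  24  39  56  91  82  39 113 113 147
Maximum is 147 (e.g. 11 + 13 + 15 + 17 + 26 + 31 + 34).

147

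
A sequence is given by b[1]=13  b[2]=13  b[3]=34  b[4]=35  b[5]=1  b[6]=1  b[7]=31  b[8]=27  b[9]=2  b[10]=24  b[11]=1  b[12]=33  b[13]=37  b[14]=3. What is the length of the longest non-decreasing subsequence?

Let dp[i] be the length of the longest such subsequence ending at index i:
i:      1  2  3  4  5  6  7  8  9 10 11 12 13 14
b[i]:  13 13 34 35  1  1 31 27  2 24  1 33 37  3
dp:     1  2  3  4  1  2  3  3  3  4  3  5  6  4
Maximum dp value is 6.

6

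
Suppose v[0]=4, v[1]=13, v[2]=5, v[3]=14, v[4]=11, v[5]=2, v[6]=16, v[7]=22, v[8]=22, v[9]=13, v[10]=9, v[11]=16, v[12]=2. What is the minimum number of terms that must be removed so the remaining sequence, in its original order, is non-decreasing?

Fewest deletions = n − (longest non-decreasing subsequence).
i:      0  1  2  3  4  5  6  7  8  9 10 11 12
v[i]:   4 13  5 14 11  2 16 22 22 13  9 16  2
dp:     1  2  2  3  3  1  4  5  6  4  3  5  2
max dp = 6, so deletions = 13 − 6 = 7.

7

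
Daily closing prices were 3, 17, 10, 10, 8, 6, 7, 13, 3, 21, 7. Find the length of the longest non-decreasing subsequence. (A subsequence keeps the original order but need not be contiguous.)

5

Track the smallest tail for each achievable length (allowing ties):
3 → extends → [3]
17 → extends → [3, 17]
10 → replaces 17 → [3, 10]
10 → extends → [3, 10, 10]
8 → replaces 10 → [3, 8, 10]
6 → replaces 8 → [3, 6, 10]
7 → replaces 10 → [3, 6, 7]
13 → extends → [3, 6, 7, 13]
3 → replaces 6 → [3, 3, 7, 13]
21 → extends → [3, 3, 7, 13, 21]
7 → replaces 13 → [3, 3, 7, 7, 21]
Five tails, so the longest non-decreasing subsequence has length 5 (e.g. 3, 10, 10, 13, 21).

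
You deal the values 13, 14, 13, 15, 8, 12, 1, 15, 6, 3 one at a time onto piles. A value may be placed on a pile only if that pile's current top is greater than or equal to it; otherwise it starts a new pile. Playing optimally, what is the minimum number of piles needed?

3

Place each on the leftmost legal pile:
13 → new pile 1 (tops now [13])
14 → new pile 2 (tops now [13, 14])
13 → pile 1 (tops now [13, 14])
15 → new pile 3 (tops now [13, 14, 15])
8 → pile 1 (tops now [8, 14, 15])
12 → pile 2 (tops now [8, 12, 15])
1 → pile 1 (tops now [1, 12, 15])
15 → pile 3 (tops now [1, 12, 15])
6 → pile 2 (tops now [1, 6, 15])
3 → pile 2 (tops now [1, 3, 15])
Three piles.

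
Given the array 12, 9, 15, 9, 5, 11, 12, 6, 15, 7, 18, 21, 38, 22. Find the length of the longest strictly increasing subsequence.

7

Track the smallest tail for each achievable length (strict):
12 → extends → [12]
9 → replaces 12 → [9]
15 → extends → [9, 15]
9 → already a tail → [9, 15]
5 → replaces 9 → [5, 15]
11 → replaces 15 → [5, 11]
12 → extends → [5, 11, 12]
6 → replaces 11 → [5, 6, 12]
15 → extends → [5, 6, 12, 15]
7 → replaces 12 → [5, 6, 7, 15]
18 → extends → [5, 6, 7, 15, 18]
21 → extends → [5, 6, 7, 15, 18, 21]
38 → extends → [5, 6, 7, 15, 18, 21, 38]
22 → replaces 38 → [5, 6, 7, 15, 18, 21, 22]
Seven tails, so the longest strictly increasing subsequence has length 7 (e.g. 9, 11, 12, 15, 18, 21, 38).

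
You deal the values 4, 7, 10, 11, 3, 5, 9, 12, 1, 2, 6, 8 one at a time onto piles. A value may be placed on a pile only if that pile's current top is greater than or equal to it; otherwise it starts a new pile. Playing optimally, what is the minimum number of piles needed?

Place each on the leftmost legal pile:
4 → new pile 1 (tops now [4])
7 → new pile 2 (tops now [4, 7])
10 → new pile 3 (tops now [4, 7, 10])
11 → new pile 4 (tops now [4, 7, 10, 11])
3 → pile 1 (tops now [3, 7, 10, 11])
5 → pile 2 (tops now [3, 5, 10, 11])
9 → pile 3 (tops now [3, 5, 9, 11])
12 → new pile 5 (tops now [3, 5, 9, 11, 12])
1 → pile 1 (tops now [1, 5, 9, 11, 12])
2 → pile 2 (tops now [1, 2, 9, 11, 12])
6 → pile 3 (tops now [1, 2, 6, 11, 12])
8 → pile 4 (tops now [1, 2, 6, 8, 12])
Five piles.

5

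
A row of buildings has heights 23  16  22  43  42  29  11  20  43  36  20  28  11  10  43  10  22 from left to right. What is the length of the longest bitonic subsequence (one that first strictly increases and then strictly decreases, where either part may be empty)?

8

inc[i] = longest strictly increasing subsequence ending at i; dec[i] = longest strictly decreasing subsequence starting at i:
i:      1  2  3  4  5  6  7  8  9 10 11 12 13 14 15 16 17
a[i]:  23 16 22 43 42 29 11 20 43 36 20 28 11 10 43 10 22
inc:    1  1  2  3  3  3  1  2  4  4  2  3  1  1  5  1  3
dec:    5  3  4  6  5  4  2  3  5  4  3  3  2  1  2  1  1
Best peak at i=4 (value 43): inc=3, dec=6, length 3+6−1 = 8.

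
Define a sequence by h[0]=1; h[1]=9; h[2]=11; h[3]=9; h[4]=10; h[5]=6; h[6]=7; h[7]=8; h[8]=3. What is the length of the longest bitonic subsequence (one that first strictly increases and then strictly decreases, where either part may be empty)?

inc[i] = longest strictly increasing subsequence ending at i; dec[i] = longest strictly decreasing subsequence starting at i:
i:      0  1  2  3  4  5  6  7  8
h[i]:   1  9 11  9 10  6  7  8  3
inc:    1  2  3  2  3  2  3  4  2
dec:    1  3  4  3  3  2  2  2  1
Best peak at i=2 (value 11): inc=3, dec=4, length 3+4−1 = 6.

6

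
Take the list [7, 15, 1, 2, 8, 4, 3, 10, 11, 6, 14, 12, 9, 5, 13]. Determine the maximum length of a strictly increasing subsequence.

Let dp[i] be the length of the longest such subsequence ending at index i:
i:      1  2  3  4  5  6  7  8  9 10 11 12 13 14 15
a[i]:   7 15  1  2  8  4  3 10 11  6 14 12  9  5 13
dp:     1  2  1  2  3  3  3  4  5  4  6  6  5  4  7
Maximum dp value is 7.

7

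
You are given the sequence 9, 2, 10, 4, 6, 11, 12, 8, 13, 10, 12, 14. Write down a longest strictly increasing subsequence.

Patience tails give the LIS length; then backtrack through the dp parents:
9 → extends → [9]
2 → replaces 9 → [2]
10 → extends → [2, 10]
4 → replaces 10 → [2, 4]
6 → extends → [2, 4, 6]
11 → extends → [2, 4, 6, 11]
12 → extends → [2, 4, 6, 11, 12]
8 → replaces 11 → [2, 4, 6, 8, 12]
13 → extends → [2, 4, 6, 8, 12, 13]
10 → replaces 12 → [2, 4, 6, 8, 10, 13]
12 → replaces 13 → [2, 4, 6, 8, 10, 12]
14 → extends → [2, 4, 6, 8, 10, 12, 14]
Length 7; one witness is 2, 4, 6, 11, 12, 13, 14.

2, 4, 6, 11, 12, 13, 14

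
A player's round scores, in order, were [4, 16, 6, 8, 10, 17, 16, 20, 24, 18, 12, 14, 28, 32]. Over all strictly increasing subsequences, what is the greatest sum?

149

Let S[i] be the best sum of a strictly increasing subsequence ending at i:
i:       1   2   3   4   5   6   7   8   9  10  11  12  13  14
a[i]:    4  16   6   8  10  17  16  20  24  18  12  14  28  32
S:       4  20  10  18  28  45  44  65  89  63  40  54 117 149
Maximum is 149 (e.g. 4 + 6 + 8 + 10 + 17 + 20 + 24 + 28 + 32).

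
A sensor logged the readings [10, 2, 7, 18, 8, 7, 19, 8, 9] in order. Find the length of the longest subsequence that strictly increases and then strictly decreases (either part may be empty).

inc[i] = longest strictly increasing subsequence ending at i; dec[i] = longest strictly decreasing subsequence starting at i:
i:      1  2  3  4  5  6  7  8  9
a[i]:  10  2  7 18  8  7 19  8  9
inc:    1  1  2  3  3  2  4  3  4
dec:    3  1  1  3  2  1  2  1  1
Best peak at i=4 (value 18): inc=3, dec=3, length 3+3−1 = 5.

5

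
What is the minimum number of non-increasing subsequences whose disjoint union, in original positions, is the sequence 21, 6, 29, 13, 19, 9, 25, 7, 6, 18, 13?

4

Place each on the leftmost legal pile:
21 → new pile 1 (tops now [21])
6 → pile 1 (tops now [6])
29 → new pile 2 (tops now [6, 29])
13 → pile 2 (tops now [6, 13])
19 → new pile 3 (tops now [6, 13, 19])
9 → pile 2 (tops now [6, 9, 19])
25 → new pile 4 (tops now [6, 9, 19, 25])
7 → pile 2 (tops now [6, 7, 19, 25])
6 → pile 1 (tops now [6, 7, 19, 25])
18 → pile 3 (tops now [6, 7, 18, 25])
13 → pile 3 (tops now [6, 7, 13, 25])
Four piles.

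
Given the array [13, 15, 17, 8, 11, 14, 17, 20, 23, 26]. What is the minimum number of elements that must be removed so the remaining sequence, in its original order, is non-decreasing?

Fewest deletions = n − (longest non-decreasing subsequence).
Patience tails:
13 → extends → [13]
15 → extends → [13, 15]
17 → extends → [13, 15, 17]
8 → replaces 13 → [8, 15, 17]
11 → replaces 15 → [8, 11, 17]
14 → replaces 17 → [8, 11, 14]
17 → extends → [8, 11, 14, 17]
20 → extends → [8, 11, 14, 17, 20]
23 → extends → [8, 11, 14, 17, 20, 23]
26 → extends → [8, 11, 14, 17, 20, 23, 26]
Longest non-decreasing subsequence has length 7, so deletions = 10 − 7 = 3.

3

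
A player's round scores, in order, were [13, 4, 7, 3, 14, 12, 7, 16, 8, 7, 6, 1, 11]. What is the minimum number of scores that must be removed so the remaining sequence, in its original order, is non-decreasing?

Fewest deletions = n − (longest non-decreasing subsequence).
Patience tails:
13 → extends → [13]
4 → replaces 13 → [4]
7 → extends → [4, 7]
3 → replaces 4 → [3, 7]
14 → extends → [3, 7, 14]
12 → replaces 14 → [3, 7, 12]
7 → replaces 12 → [3, 7, 7]
16 → extends → [3, 7, 7, 16]
8 → replaces 16 → [3, 7, 7, 8]
7 → replaces 8 → [3, 7, 7, 7]
6 → replaces 7 → [3, 6, 7, 7]
1 → replaces 3 → [1, 6, 7, 7]
11 → extends → [1, 6, 7, 7, 11]
Longest non-decreasing subsequence has length 5, so deletions = 13 − 5 = 8.

8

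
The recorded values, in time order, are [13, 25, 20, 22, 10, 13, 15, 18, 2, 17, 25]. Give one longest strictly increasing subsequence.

Patience tails give the LIS length; then backtrack through the dp parents:
13 → extends → [13]
25 → extends → [13, 25]
20 → replaces 25 → [13, 20]
22 → extends → [13, 20, 22]
10 → replaces 13 → [10, 20, 22]
13 → replaces 20 → [10, 13, 22]
15 → replaces 22 → [10, 13, 15]
18 → extends → [10, 13, 15, 18]
2 → replaces 10 → [2, 13, 15, 18]
17 → replaces 18 → [2, 13, 15, 17]
25 → extends → [2, 13, 15, 17, 25]
Length 5; one witness is 10, 13, 15, 18, 25.

10, 13, 15, 18, 25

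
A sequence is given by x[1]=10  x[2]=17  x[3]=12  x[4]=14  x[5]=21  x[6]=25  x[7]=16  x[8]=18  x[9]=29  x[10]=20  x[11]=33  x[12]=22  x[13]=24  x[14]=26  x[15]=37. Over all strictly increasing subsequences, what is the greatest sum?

Let S[i] be the best sum of a strictly increasing subsequence ending at i:
i:       1   2   3   4   5   6   7   8   9  10  11  12  13  14  15
x[i]:   10  17  12  14  21  25  16  18  29  20  33  22  24  26  37
S:      10  27  22  36  57  82  52  70 111  90 144 112 136 162 199
Maximum is 199 (e.g. 10 + 12 + 14 + 16 + 18 + 20 + 22 + 24 + 26 + 37).

199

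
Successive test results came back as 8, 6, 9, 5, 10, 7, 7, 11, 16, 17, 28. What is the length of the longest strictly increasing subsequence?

Track the smallest tail for each achievable length (strict):
8 → extends → [8]
6 → replaces 8 → [6]
9 → extends → [6, 9]
5 → replaces 6 → [5, 9]
10 → extends → [5, 9, 10]
7 → replaces 9 → [5, 7, 10]
7 → already a tail → [5, 7, 10]
11 → extends → [5, 7, 10, 11]
16 → extends → [5, 7, 10, 11, 16]
17 → extends → [5, 7, 10, 11, 16, 17]
28 → extends → [5, 7, 10, 11, 16, 17, 28]
Seven tails, so the longest strictly increasing subsequence has length 7 (e.g. 8, 9, 10, 11, 16, 17, 28).

7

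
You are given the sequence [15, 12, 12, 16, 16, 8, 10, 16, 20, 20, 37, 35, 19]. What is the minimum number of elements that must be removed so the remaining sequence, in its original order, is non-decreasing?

Fewest deletions = n − (longest non-decreasing subsequence).
i:      1  2  3  4  5  6  7  8  9 10 11 12 13
a[i]:  15 12 12 16 16  8 10 16 20 20 37 35 19
dp:     1  1  2  3  4  1  2  5  6  7  8  8  6
max dp = 8, so deletions = 13 − 8 = 5.

5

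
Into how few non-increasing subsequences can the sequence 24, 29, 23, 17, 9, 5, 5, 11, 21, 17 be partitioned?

3

The minimum number of non-increasing subsequences covering a sequence equals the length of its longest strictly increasing subsequence.
LIS length is 3 (e.g. 9, 11, 21), so 3 piles are needed.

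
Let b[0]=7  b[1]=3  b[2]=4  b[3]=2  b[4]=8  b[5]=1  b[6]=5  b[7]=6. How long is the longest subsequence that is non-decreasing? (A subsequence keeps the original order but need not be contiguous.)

4

Let dp[i] be the length of the longest such subsequence ending at index i:
i:     0 1 2 3 4 5 6 7
b[i]:  7 3 4 2 8 1 5 6
dp:    1 1 2 1 3 1 3 4
Maximum dp value is 4.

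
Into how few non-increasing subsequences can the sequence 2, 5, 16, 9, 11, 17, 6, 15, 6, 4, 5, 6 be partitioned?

5

Place each on the leftmost legal pile:
2 → new pile 1 (tops now [2])
5 → new pile 2 (tops now [2, 5])
16 → new pile 3 (tops now [2, 5, 16])
9 → pile 3 (tops now [2, 5, 9])
11 → new pile 4 (tops now [2, 5, 9, 11])
17 → new pile 5 (tops now [2, 5, 9, 11, 17])
6 → pile 3 (tops now [2, 5, 6, 11, 17])
15 → pile 5 (tops now [2, 5, 6, 11, 15])
6 → pile 3 (tops now [2, 5, 6, 11, 15])
4 → pile 2 (tops now [2, 4, 6, 11, 15])
5 → pile 3 (tops now [2, 4, 5, 11, 15])
6 → pile 4 (tops now [2, 4, 5, 6, 15])
Five piles.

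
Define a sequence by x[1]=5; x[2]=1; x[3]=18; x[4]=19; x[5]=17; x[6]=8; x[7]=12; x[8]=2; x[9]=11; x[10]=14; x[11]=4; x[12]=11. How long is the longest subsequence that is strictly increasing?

4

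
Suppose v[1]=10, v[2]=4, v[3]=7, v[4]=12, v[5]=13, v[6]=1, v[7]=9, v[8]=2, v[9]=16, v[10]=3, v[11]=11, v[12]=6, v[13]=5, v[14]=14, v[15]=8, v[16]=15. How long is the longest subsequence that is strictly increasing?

Let dp[i] be the length of the longest such subsequence ending at index i:
i:      1  2  3  4  5  6  7  8  9 10 11 12 13 14 15 16
v[i]:  10  4  7 12 13  1  9  2 16  3 11  6  5 14  8 15
dp:     1  1  2  3  4  1  3  2  5  3  4  4  4  5  5  6
Maximum dp value is 6.

6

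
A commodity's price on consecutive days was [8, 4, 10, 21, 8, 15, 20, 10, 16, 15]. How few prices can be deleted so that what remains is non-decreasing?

6

Fewest deletions = n − (longest non-decreasing subsequence).
i:      1  2  3  4  5  6  7  8  9 10
a[i]:   8  4 10 21  8 15 20 10 16 15
dp:     1  1  2  3  2  3  4  3  4  4
max dp = 4, so deletions = 10 − 4 = 6.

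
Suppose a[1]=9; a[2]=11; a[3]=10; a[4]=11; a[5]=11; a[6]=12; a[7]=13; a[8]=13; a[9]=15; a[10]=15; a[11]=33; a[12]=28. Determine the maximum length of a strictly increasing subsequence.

7

Let dp[i] be the length of the longest such subsequence ending at index i:
i:      1  2  3  4  5  6  7  8  9 10 11 12
a[i]:   9 11 10 11 11 12 13 13 15 15 33 28
dp:     1  2  2  3  3  4  5  5  6  6  7  7
Maximum dp value is 7.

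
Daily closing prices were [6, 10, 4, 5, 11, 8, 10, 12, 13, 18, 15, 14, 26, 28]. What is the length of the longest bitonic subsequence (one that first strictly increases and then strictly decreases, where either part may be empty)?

9

inc[i] = longest strictly increasing subsequence ending at i; dec[i] = longest strictly decreasing subsequence starting at i:
i:      1  2  3  4  5  6  7  8  9 10 11 12 13 14
a[i]:   6 10  4  5 11  8 10 12 13 18 15 14 26 28
inc:    1  2  1  2  3  3  4  5  6  7  7  7  8  9
dec:    2  2  1  1  2  1  1  1  1  3  2  1  1  1
Best peak at i=10 (value 18): inc=7, dec=3, length 7+3−1 = 9.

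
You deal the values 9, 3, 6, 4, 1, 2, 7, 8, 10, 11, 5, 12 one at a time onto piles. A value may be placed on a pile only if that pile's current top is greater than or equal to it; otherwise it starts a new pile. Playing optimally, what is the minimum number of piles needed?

7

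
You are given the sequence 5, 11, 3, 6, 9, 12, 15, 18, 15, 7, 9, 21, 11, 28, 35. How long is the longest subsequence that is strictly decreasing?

3

Let dp[i] be the longest strictly decreasing subsequence ending at i:
i:      1  2  3  4  5  6  7  8  9 10 11 12 13 14 15
a[i]:   5 11  3  6  9 12 15 18 15  7  9 21 11 28 35
dp:     1  1  2  2  2  1  1  1  2  3  3  1  3  1  1
Maximum is 3.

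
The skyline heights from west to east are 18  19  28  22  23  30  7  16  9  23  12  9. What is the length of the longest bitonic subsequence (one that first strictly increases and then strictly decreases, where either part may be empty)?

8

inc[i] = longest strictly increasing subsequence ending at i; dec[i] = longest strictly decreasing subsequence starting at i:
i:      1  2  3  4  5  6  7  8  9 10 11 12
a[i]:  18 19 28 22 23 30  7 16  9 23 12  9
inc:    1  2  3  3  4  5  1  2  2  4  3  2
dec:    4  4  5  4  4  4  1  3  1  3  2  1
Best peak at i=6 (value 30): inc=5, dec=4, length 5+4−1 = 8.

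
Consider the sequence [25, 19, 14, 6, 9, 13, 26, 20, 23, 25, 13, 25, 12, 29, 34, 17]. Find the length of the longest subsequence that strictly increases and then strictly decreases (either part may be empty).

9

inc[i] = longest strictly increasing subsequence ending at i; dec[i] = longest strictly decreasing subsequence starting at i:
i:      1  2  3  4  5  6  7  8  9 10 11 12 13 14 15 16
a[i]:  25 19 14  6  9 13 26 20 23 25 13 25 12 29 34 17
inc:    1  1  1  1  2  3  4  4  5  6  3  6  3  7  8  4
dec:    5  4  3  1  1  2  4  3  3  3  2  2  1  2  2  1
Best peak at i=15 (value 34): inc=8, dec=2, length 8+2−1 = 9.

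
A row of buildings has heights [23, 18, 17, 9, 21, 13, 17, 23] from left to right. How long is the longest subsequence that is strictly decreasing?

4

Let dp[i] be the longest strictly decreasing subsequence ending at i:
i:      1  2  3  4  5  6  7  8
a[i]:  23 18 17  9 21 13 17 23
dp:     1  2  3  4  2  4  3  1
Maximum is 4.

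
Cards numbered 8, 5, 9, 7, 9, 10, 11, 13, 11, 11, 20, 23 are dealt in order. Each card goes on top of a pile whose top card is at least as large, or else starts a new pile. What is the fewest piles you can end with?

8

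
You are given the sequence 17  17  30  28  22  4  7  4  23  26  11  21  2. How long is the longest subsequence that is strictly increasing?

4

Let dp[i] be the length of the longest such subsequence ending at index i:
i:      1  2  3  4  5  6  7  8  9 10 11 12 13
a[i]:  17 17 30 28 22  4  7  4 23 26 11 21  2
dp:     1  1  2  2  2  1  2  1  3  4  3  4  1
Maximum dp value is 4.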